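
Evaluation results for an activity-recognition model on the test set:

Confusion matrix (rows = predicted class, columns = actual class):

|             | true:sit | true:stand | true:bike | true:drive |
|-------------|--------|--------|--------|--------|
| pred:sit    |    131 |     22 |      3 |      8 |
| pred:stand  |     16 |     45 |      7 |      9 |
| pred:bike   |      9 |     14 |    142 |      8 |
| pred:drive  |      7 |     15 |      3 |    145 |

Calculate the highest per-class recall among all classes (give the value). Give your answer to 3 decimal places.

0.916

Per-class recall (TP/(TP+FN)):
  sit: TP=131, FN=16+9+7=32 → 131/163 = 0.8037
  stand: TP=45, FN=22+14+15=51 → 45/96 = 0.4688
  bike: TP=142, FN=3+7+3=13 → 142/155 = 0.9161
  drive: TP=145, FN=8+9+8=25 → 145/170 = 0.8529
Highest is class 'bike' with recall = 0.916.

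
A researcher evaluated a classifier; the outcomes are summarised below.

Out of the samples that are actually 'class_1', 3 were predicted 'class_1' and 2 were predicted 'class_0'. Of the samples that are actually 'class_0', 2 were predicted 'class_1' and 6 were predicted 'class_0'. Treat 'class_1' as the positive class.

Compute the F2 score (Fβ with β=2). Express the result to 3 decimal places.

0.600

Fβ = (1+β²)·TP / ((1+β²)·TP + β²·FN + FP), with β²=4
= 5·3 / (5·3 + 4·2 + 2) = 0.600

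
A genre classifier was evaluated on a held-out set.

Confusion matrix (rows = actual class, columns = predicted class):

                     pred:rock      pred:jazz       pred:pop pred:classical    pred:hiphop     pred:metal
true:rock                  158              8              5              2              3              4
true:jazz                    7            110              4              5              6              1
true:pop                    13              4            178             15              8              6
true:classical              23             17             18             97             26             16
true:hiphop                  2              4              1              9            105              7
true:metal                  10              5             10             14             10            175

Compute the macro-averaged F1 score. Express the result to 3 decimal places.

0.752

Per-class F1 score (2·TP/(2·TP+FP+FN)):
  rock: TP=158, FP=7+13+23+2+10=55, FN=8+5+2+3+4=22 → 316/393 = 0.8041
  jazz: TP=110, FP=8+4+17+4+5=38, FN=7+4+5+6+1=23 → 220/281 = 0.7829
  pop: TP=178, FP=5+4+18+1+10=38, FN=13+4+15+8+6=46 → 356/440 = 0.8091
  classical: TP=97, FP=2+5+15+9+14=45, FN=23+17+18+26+16=100 → 194/339 = 0.5723
  hiphop: TP=105, FP=3+6+8+26+10=53, FN=2+4+1+9+7=23 → 210/286 = 0.7343
  metal: TP=175, FP=4+1+6+16+7=34, FN=10+5+10+14+10=49 → 350/433 = 0.8083
Macro-F1 score = mean = (0.8041 + 0.7829 + 0.8091 + 0.5723 + 0.7343 + 0.8083) / 6 = 0.752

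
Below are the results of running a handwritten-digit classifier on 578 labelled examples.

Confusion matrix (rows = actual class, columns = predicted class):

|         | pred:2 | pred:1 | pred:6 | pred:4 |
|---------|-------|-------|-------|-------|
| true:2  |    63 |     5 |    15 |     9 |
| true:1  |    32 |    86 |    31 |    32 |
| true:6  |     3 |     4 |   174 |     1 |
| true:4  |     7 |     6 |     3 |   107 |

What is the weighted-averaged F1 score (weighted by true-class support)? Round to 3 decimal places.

0.731

Per-class F1 score (2·TP/(2·TP+FP+FN)):
  2: TP=63, FP=32+3+7=42, FN=5+15+9=29 → 126/197 = 0.6396
  1: TP=86, FP=5+4+6=15, FN=32+31+32=95 → 172/282 = 0.6099
  6: TP=174, FP=15+31+3=49, FN=3+4+1=8 → 348/405 = 0.8593
  4: TP=107, FP=9+32+1=42, FN=7+6+3=16 → 214/272 = 0.7868
Weighted-F1 score = Σ (supportᵢ/N)·F1 scoreᵢ with N=578: (92/578)·0.6396 + (181/578)·0.6099 + (182/578)·0.8593 + (123/578)·0.7868 = 0.731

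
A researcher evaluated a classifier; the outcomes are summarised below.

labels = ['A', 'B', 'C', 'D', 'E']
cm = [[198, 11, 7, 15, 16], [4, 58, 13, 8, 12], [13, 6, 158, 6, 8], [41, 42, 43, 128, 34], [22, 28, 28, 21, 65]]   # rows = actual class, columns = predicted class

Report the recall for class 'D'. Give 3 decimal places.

0.444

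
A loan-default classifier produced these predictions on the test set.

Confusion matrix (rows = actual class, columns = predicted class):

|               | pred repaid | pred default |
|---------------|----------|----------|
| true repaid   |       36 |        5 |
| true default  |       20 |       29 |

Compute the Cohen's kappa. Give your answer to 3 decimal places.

0.456

Observed agreement pₒ = trace/N = 65/90 = 0.7222
Expected agreement pₑ = Σ (rowᵢ·colᵢ)/N² = (41·56 + 49·34)/90² = 0.4891
κ = (pₒ − pₑ)/(1 − pₑ) = (0.7222 − 0.4891)/(1 − 0.4891) = 0.456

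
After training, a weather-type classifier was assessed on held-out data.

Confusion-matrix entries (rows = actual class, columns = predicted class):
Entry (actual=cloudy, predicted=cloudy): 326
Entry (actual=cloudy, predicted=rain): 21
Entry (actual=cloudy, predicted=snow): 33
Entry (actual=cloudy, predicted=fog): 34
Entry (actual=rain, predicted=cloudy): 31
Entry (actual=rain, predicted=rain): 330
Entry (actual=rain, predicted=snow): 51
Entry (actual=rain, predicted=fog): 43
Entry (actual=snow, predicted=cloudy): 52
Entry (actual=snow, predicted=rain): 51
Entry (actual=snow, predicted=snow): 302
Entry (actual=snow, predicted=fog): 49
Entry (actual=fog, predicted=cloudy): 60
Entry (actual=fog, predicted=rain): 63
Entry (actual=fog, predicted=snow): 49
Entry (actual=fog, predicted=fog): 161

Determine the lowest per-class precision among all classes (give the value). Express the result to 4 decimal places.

Per-class precision (TP/(TP+FP)):
  cloudy: TP=326, FP=31+52+60=143 → 326/469 = 0.69510
  rain: TP=330, FP=21+51+63=135 → 330/465 = 0.70968
  snow: TP=302, FP=33+51+49=133 → 302/435 = 0.69425
  fog: TP=161, FP=34+43+49=126 → 161/287 = 0.56098
Lowest is class 'fog' with precision = 0.5610.

0.5610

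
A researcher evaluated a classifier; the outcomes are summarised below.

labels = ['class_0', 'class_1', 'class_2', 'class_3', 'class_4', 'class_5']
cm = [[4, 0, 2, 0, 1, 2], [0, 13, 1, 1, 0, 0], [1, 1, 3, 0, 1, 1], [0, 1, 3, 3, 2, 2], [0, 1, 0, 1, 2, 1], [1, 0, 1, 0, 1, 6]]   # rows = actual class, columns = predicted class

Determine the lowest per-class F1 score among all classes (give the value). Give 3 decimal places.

Per-class F1 score (2·TP/(2·TP+FP+FN)):
  class_0: TP=4, FP=0+1+0+0+1=2, FN=0+2+0+1+2=5 → 8/15 = 0.5333
  class_1: TP=13, FP=0+1+1+1+0=3, FN=0+1+1+0+0=2 → 26/31 = 0.8387
  class_2: TP=3, FP=2+1+3+0+1=7, FN=1+1+0+1+1=4 → 6/17 = 0.3529
  class_3: TP=3, FP=0+1+0+1+0=2, FN=0+1+3+2+2=8 → 6/16 = 0.3750
  class_4: TP=2, FP=1+0+1+2+1=5, FN=0+1+0+1+1=3 → 4/12 = 0.3333
  class_5: TP=6, FP=2+0+1+2+1=6, FN=1+0+1+0+1=3 → 12/21 = 0.5714
Lowest is class 'class_4' with F1 score = 0.333.

0.333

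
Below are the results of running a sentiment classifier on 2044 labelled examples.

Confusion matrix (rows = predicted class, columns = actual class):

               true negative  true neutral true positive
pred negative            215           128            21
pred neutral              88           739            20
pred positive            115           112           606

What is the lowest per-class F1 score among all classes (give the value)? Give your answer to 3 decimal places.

0.550

Per-class F1 score (2·TP/(2·TP+FP+FN)):
  negative: TP=215, FP=128+21=149, FN=88+115=203 → 430/782 = 0.5499
  neutral: TP=739, FP=88+20=108, FN=128+112=240 → 1478/1826 = 0.8094
  positive: TP=606, FP=115+112=227, FN=21+20=41 → 1212/1480 = 0.8189
Lowest is class 'negative' with F1 score = 0.550.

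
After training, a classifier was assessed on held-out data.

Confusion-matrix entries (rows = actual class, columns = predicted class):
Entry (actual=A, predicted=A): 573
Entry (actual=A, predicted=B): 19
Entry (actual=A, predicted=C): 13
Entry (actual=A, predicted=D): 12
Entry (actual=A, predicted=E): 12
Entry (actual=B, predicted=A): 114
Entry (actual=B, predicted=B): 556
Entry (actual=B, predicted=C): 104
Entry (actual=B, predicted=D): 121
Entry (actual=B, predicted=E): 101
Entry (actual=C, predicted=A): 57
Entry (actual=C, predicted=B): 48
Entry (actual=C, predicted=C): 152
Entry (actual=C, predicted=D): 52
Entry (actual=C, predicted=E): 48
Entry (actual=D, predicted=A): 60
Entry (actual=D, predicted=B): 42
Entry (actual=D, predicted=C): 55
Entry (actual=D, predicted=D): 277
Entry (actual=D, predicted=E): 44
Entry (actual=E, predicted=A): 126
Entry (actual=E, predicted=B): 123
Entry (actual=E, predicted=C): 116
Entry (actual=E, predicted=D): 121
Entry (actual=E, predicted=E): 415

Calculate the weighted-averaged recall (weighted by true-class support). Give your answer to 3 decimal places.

Per-class recall (TP/(TP+FN)):
  A: TP=573, FN=19+13+12+12=56 → 573/629 = 0.9110
  B: TP=556, FN=114+104+121+101=440 → 556/996 = 0.5582
  C: TP=152, FN=57+48+52+48=205 → 152/357 = 0.4258
  D: TP=277, FN=60+42+55+44=201 → 277/478 = 0.5795
  E: TP=415, FN=126+123+116+121=486 → 415/901 = 0.4606
Weighted-recall = Σ (supportᵢ/N)·recallᵢ with N=3361: (629/3361)·0.9110 + (996/3361)·0.5582 + (357/3361)·0.4258 + (478/3361)·0.5795 + (901/3361)·0.4606 = 0.587

0.587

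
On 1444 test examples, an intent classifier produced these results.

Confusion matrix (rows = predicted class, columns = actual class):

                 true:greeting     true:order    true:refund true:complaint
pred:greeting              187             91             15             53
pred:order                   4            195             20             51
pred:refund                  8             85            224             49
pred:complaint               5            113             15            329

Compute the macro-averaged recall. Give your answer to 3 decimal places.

0.705

Per-class recall (TP/(TP+FN)):
  greeting: TP=187, FN=4+8+5=17 → 187/204 = 0.9167
  order: TP=195, FN=91+85+113=289 → 195/484 = 0.4029
  refund: TP=224, FN=15+20+15=50 → 224/274 = 0.8175
  complaint: TP=329, FN=53+51+49=153 → 329/482 = 0.6826
Macro-recall = mean = (0.9167 + 0.4029 + 0.8175 + 0.6826) / 4 = 0.705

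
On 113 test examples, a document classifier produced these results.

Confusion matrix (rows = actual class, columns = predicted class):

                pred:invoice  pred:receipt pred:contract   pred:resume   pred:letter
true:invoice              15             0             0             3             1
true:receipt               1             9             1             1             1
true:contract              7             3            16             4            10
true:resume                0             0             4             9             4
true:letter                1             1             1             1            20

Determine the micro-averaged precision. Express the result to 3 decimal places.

0.611

Micro-averaging pools counts across classes: ΣTP=69, ΣFP=44, ΣFN=44.
Micro-precision = TP/(TP+FP) on pooled counts = 0.611 (equals overall accuracy in single-label multiclass).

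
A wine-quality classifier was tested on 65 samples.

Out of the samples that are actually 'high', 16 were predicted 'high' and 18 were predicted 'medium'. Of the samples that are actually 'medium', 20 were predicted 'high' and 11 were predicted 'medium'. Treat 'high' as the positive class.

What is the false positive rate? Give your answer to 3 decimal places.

FPR = FP/(FP+TN) = 20/(20+11) = 0.645

0.645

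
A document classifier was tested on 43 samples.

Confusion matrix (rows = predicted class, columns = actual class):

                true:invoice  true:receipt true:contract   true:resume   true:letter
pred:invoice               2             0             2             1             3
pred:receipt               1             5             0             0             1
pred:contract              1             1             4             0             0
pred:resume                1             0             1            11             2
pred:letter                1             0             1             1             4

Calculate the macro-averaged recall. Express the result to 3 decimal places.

0.583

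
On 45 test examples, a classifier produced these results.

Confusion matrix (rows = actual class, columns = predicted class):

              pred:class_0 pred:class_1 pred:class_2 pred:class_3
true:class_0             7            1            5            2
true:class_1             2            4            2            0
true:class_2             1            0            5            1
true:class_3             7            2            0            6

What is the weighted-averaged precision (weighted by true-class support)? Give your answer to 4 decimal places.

Per-class precision (TP/(TP+FP)):
  class_0: TP=7, FP=2+1+7=10 → 7/17 = 0.41176
  class_1: TP=4, FP=1+0+2=3 → 4/7 = 0.57143
  class_2: TP=5, FP=5+2+0=7 → 5/12 = 0.41667
  class_3: TP=6, FP=2+0+1=3 → 6/9 = 0.66667
Weighted-precision = Σ (supportᵢ/N)·precisionᵢ with N=45: (15/45)·0.41176 + (8/45)·0.57143 + (7/45)·0.41667 + (15/45)·0.66667 = 0.5259

0.5259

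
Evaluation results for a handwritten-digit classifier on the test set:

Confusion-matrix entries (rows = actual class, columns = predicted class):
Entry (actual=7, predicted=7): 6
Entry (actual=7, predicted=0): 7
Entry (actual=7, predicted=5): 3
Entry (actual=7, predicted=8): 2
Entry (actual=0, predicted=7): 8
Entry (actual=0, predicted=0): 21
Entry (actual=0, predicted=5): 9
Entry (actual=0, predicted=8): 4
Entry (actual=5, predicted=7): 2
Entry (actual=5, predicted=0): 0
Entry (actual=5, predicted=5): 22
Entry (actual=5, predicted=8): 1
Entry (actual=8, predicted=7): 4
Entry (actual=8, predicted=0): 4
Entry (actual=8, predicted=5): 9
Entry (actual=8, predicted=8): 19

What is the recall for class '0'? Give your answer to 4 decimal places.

One-vs-rest for '0': TP = diagonal; FP = other classes predicted '0'; FN = '0' predicted as other.
recall = TP/(TP+FN).
0: TP=21, FN=8+9+4=21 → 21/42 = 0.50000

0.5000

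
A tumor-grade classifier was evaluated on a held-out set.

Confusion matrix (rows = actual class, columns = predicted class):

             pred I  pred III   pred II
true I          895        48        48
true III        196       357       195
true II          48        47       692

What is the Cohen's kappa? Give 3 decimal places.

Observed agreement pₒ = trace/N = 1944/2526 = 0.7696
Expected agreement pₑ = Σ (rowᵢ·colᵢ)/N² = (991·1139 + 748·452 + 787·935)/2526² = 0.3452
κ = (pₒ − pₑ)/(1 − pₑ) = (0.7696 − 0.3452)/(1 − 0.3452) = 0.648

0.648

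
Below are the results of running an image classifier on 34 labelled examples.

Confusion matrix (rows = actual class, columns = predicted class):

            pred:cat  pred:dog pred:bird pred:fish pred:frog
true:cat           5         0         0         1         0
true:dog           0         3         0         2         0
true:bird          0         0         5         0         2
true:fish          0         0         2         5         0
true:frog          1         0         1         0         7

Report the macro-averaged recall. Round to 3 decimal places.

Per-class recall (TP/(TP+FN)):
  cat: TP=5, FN=0+0+1+0=1 → 5/6 = 0.8333
  dog: TP=3, FN=0+0+2+0=2 → 3/5 = 0.6000
  bird: TP=5, FN=0+0+0+2=2 → 5/7 = 0.7143
  fish: TP=5, FN=0+0+2+0=2 → 5/7 = 0.7143
  frog: TP=7, FN=1+0+1+0=2 → 7/9 = 0.7778
Macro-recall = mean = (0.8333 + 0.6000 + 0.7143 + 0.7143 + 0.7778) / 5 = 0.728

0.728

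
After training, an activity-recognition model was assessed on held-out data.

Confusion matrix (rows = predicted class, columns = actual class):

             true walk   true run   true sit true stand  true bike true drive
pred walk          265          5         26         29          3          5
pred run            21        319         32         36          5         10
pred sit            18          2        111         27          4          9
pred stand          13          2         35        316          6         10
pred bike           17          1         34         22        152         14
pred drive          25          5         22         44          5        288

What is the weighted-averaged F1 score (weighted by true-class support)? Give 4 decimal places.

Per-class F1 score (2·TP/(2·TP+FP+FN)):
  walk: TP=265, FP=5+26+29+3+5=68, FN=21+18+13+17+25=94 → 530/692 = 0.76590
  run: TP=319, FP=21+32+36+5+10=104, FN=5+2+2+1+5=15 → 638/757 = 0.84280
  sit: TP=111, FP=18+2+27+4+9=60, FN=26+32+35+34+22=149 → 222/431 = 0.51508
  stand: TP=316, FP=13+2+35+6+10=66, FN=29+36+27+22+44=158 → 632/856 = 0.73832
  bike: TP=152, FP=17+1+34+22+14=88, FN=3+5+4+6+5=23 → 304/415 = 0.73253
  drive: TP=288, FP=25+5+22+44+5=101, FN=5+10+9+10+14=48 → 576/725 = 0.79448
Weighted-F1 score = Σ (supportᵢ/N)·F1 scoreᵢ with N=1938: (359/1938)·0.76590 + (334/1938)·0.84280 + (260/1938)·0.51508 + (474/1938)·0.73832 + (175/1938)·0.73253 + (336/1938)·0.79448 = 0.7407

0.7407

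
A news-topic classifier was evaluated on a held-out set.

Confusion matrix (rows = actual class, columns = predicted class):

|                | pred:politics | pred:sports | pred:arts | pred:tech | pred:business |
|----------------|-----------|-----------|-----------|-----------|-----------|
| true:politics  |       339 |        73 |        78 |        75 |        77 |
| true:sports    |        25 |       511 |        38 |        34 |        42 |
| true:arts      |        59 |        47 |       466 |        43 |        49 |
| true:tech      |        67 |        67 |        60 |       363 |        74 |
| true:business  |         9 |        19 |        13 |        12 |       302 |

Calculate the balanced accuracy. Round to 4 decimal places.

Balanced accuracy = mean of per-class recall.
  politics: recall = 339/642 = 0.52804
  sports: recall = 511/650 = 0.78615
  arts: recall = 466/664 = 0.70181
  tech: recall = 363/631 = 0.57528
  business: recall = 302/355 = 0.85070
Mean = (0.52804 + 0.78615 + 0.70181 + 0.57528 + 0.85070) / 5 = 0.6884

0.6884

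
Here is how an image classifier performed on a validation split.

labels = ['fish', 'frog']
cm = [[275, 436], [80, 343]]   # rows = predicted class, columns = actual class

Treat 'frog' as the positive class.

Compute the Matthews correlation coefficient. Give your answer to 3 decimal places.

0.206

MCC = (TP·TN − FP·FN) / √((TP+FP)(TP+FN)(TN+FP)(TN+FN))
Numerator = 343·275 − 80·436 = 59445
Denominator = √(423·779·355·711) = √83171738385 = 288395.1081
MCC = 59445 / 288395.1081 = 0.206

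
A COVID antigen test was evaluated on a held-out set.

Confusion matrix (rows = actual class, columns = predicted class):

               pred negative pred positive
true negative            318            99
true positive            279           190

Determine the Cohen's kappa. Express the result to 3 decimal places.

Observed agreement pₒ = trace/N = 508/886 = 0.5734
Expected agreement pₑ = Σ (rowᵢ·colᵢ)/N² = (417·597 + 469·289)/886² = 0.4898
κ = (pₒ − pₑ)/(1 − pₑ) = (0.5734 − 0.4898)/(1 − 0.4898) = 0.164

0.164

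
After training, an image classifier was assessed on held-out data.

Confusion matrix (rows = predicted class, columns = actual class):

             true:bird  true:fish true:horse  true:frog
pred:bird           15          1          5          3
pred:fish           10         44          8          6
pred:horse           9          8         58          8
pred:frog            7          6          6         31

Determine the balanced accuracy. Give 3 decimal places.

Balanced accuracy = mean of per-class recall.
  bird: recall = 15/41 = 0.3659
  fish: recall = 44/59 = 0.7458
  horse: recall = 58/77 = 0.7532
  frog: recall = 31/48 = 0.6458
Mean = (0.3659 + 0.7458 + 0.7532 + 0.6458) / 4 = 0.628

0.628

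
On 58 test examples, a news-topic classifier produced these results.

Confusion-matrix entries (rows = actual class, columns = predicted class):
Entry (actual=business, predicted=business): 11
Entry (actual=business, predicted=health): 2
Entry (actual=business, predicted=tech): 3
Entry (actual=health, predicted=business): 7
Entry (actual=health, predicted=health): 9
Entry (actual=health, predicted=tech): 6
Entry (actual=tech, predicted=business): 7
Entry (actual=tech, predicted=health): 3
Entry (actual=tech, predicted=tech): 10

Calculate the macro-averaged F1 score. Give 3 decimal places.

0.516

Per-class F1 score (2·TP/(2·TP+FP+FN)):
  business: TP=11, FP=7+7=14, FN=2+3=5 → 22/41 = 0.5366
  health: TP=9, FP=2+3=5, FN=7+6=13 → 18/36 = 0.5000
  tech: TP=10, FP=3+6=9, FN=7+3=10 → 20/39 = 0.5128
Macro-F1 score = mean = (0.5366 + 0.5000 + 0.5128) / 3 = 0.516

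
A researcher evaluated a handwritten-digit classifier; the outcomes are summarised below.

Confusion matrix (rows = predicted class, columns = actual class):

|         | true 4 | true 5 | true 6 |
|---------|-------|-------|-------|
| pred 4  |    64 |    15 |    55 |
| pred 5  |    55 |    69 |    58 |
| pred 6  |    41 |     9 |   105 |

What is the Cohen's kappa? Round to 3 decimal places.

0.267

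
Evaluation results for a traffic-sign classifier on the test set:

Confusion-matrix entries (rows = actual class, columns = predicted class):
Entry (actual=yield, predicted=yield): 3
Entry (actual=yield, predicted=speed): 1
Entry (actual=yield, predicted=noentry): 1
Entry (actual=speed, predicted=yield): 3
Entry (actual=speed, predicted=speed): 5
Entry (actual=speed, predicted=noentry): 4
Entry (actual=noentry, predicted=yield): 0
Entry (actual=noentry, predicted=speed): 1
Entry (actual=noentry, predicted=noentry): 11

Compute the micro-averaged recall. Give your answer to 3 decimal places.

0.655

Micro-averaging pools counts across classes: ΣTP=19, ΣFP=10, ΣFN=10.
Micro-recall = TP/(TP+FN) on pooled counts = 0.655 (equals overall accuracy in single-label multiclass).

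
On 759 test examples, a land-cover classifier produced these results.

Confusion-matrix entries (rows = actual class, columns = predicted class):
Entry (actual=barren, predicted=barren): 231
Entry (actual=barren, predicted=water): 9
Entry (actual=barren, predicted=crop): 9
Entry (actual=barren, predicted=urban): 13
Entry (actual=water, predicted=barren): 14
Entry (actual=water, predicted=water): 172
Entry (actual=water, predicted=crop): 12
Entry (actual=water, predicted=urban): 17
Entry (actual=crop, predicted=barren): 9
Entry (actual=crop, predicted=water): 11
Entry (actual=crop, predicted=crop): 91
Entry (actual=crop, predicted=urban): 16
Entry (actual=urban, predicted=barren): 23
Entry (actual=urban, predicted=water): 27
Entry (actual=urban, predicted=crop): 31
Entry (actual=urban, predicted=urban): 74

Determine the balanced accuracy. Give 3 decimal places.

0.719

Balanced accuracy = mean of per-class recall.
  barren: recall = 231/262 = 0.8817
  water: recall = 172/215 = 0.8000
  crop: recall = 91/127 = 0.7165
  urban: recall = 74/155 = 0.4774
Mean = (0.8817 + 0.8000 + 0.7165 + 0.4774) / 4 = 0.719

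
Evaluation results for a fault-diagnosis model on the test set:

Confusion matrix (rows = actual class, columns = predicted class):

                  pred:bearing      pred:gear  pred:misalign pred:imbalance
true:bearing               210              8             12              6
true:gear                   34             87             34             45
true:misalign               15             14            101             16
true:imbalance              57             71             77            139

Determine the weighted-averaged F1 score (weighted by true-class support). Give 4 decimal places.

0.5667

Per-class F1 score (2·TP/(2·TP+FP+FN)):
  bearing: TP=210, FP=34+15+57=106, FN=8+12+6=26 → 420/552 = 0.76087
  gear: TP=87, FP=8+14+71=93, FN=34+34+45=113 → 174/380 = 0.45789
  misalign: TP=101, FP=12+34+77=123, FN=15+14+16=45 → 202/370 = 0.54595
  imbalance: TP=139, FP=6+45+16=67, FN=57+71+77=205 → 278/550 = 0.50545
Weighted-F1 score = Σ (supportᵢ/N)·F1 scoreᵢ with N=926: (236/926)·0.76087 + (200/926)·0.45789 + (146/926)·0.54595 + (344/926)·0.50545 = 0.5667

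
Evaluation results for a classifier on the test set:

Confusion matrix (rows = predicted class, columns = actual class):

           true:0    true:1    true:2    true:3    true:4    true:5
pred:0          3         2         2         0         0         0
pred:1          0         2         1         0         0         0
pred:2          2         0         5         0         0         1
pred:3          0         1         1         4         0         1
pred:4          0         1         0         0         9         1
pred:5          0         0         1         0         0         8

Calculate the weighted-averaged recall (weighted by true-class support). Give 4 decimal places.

Per-class recall (TP/(TP+FN)):
  0: TP=3, FN=0+2+0+0+0=2 → 3/5 = 0.60000
  1: TP=2, FN=2+0+1+1+0=4 → 2/6 = 0.33333
  2: TP=5, FN=2+1+1+0+1=5 → 5/10 = 0.50000
  3: TP=4, FN=0+0+0+0+0=0 → 4/4 = 1.00000
  4: TP=9, FN=0+0+0+0+0=0 → 9/9 = 1.00000
  5: TP=8, FN=0+0+1+1+1=3 → 8/11 = 0.72727
Weighted-recall = Σ (supportᵢ/N)·recallᵢ with N=45: (5/45)·0.60000 + (6/45)·0.33333 + (10/45)·0.50000 + (4/45)·1.00000 + (9/45)·1.00000 + (11/45)·0.72727 = 0.6889

0.6889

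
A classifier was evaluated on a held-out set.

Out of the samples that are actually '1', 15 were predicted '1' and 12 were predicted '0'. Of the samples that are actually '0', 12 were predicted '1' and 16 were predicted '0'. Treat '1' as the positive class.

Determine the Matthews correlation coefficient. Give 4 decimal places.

MCC = (TP·TN − FP·FN) / √((TP+FP)(TP+FN)(TN+FP)(TN+FN))
Numerator = 15·16 − 12·12 = 96
Denominator = √(27·27·28·28) = √571536 = 756.0000
MCC = 96 / 756.0000 = 0.1270

0.1270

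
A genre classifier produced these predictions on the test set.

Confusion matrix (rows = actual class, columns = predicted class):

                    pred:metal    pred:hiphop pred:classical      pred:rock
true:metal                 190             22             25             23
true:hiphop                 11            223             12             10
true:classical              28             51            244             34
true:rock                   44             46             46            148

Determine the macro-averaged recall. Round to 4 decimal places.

0.7016

Per-class recall (TP/(TP+FN)):
  metal: TP=190, FN=22+25+23=70 → 190/260 = 0.73077
  hiphop: TP=223, FN=11+12+10=33 → 223/256 = 0.87109
  classical: TP=244, FN=28+51+34=113 → 244/357 = 0.68347
  rock: TP=148, FN=44+46+46=136 → 148/284 = 0.52113
Macro-recall = mean = (0.73077 + 0.87109 + 0.68347 + 0.52113) / 4 = 0.7016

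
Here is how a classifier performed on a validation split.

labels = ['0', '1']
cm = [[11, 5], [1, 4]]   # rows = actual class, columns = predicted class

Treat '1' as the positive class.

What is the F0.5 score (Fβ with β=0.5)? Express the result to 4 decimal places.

0.4878

Fβ = (1+β²)·TP / ((1+β²)·TP + β²·FN + FP), with β²=1/4
= 1.25·4 / (1.25·4 + 0.25·1 + 5) = 0.4878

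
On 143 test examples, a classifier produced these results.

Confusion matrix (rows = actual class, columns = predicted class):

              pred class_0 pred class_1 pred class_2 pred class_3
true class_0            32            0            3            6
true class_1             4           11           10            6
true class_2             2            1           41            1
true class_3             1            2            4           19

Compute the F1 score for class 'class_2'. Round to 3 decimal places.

Take TP from the diagonal, FP from the rest of the 'class_2' prediction marginal, FN from the rest of the 'class_2' actual marginal.
F1 score = 2·TP/(2·TP+FP+FN).
class_2: TP=41, FP=3+10+4=17, FN=2+1+1=4 → 82/103 = 0.7961

0.796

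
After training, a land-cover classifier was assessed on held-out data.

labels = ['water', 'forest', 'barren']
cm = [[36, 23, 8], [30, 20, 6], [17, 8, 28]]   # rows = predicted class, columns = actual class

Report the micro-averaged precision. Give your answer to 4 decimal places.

Micro-averaging pools counts across classes: ΣTP=84, ΣFP=92, ΣFN=92.
Micro-precision = TP/(TP+FP) on pooled counts = 0.4773 (equals overall accuracy in single-label multiclass).

0.4773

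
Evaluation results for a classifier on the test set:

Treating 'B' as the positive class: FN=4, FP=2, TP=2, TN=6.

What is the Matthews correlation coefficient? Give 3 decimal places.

0.091

MCC = (TP·TN − FP·FN) / √((TP+FP)(TP+FN)(TN+FP)(TN+FN))
Numerator = 2·6 − 2·4 = 4
Denominator = √(4·6·8·10) = √1920 = 43.8178
MCC = 4 / 43.8178 = 0.091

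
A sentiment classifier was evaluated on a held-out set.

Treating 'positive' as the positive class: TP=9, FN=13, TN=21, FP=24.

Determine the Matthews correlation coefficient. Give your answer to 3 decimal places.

MCC = (TP·TN − FP·FN) / √((TP+FP)(TP+FN)(TN+FP)(TN+FN))
Numerator = 9·21 − 24·13 = -123
Denominator = √(33·22·45·34) = √1110780 = 1053.9355
MCC = -123 / 1053.9355 = -0.117

-0.117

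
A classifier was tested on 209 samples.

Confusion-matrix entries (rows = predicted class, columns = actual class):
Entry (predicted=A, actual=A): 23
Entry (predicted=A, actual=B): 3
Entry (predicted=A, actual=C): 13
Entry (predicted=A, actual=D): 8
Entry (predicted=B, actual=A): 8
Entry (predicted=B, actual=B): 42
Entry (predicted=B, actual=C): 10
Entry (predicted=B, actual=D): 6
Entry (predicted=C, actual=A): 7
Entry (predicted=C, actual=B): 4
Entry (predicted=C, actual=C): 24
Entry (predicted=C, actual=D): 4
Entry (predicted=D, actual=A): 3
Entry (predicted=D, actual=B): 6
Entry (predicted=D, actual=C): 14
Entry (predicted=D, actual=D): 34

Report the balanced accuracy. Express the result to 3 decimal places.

Balanced accuracy = mean of per-class recall.
  A: recall = 23/41 = 0.5610
  B: recall = 42/55 = 0.7636
  C: recall = 24/61 = 0.3934
  D: recall = 34/52 = 0.6538
Mean = (0.5610 + 0.7636 + 0.3934 + 0.6538) / 4 = 0.593

0.593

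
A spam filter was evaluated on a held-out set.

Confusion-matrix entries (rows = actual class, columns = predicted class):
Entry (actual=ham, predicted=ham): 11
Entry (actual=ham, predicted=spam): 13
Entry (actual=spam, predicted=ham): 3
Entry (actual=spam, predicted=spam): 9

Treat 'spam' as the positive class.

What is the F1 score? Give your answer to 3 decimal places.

Precision = TP/(TP+FP) = 9/22 = 0.4091
Recall = TP/(TP+FN) = 9/12 = 0.7500
F1 = 2·TP/(2·TP+FP+FN) = 18/34 = 0.529

0.529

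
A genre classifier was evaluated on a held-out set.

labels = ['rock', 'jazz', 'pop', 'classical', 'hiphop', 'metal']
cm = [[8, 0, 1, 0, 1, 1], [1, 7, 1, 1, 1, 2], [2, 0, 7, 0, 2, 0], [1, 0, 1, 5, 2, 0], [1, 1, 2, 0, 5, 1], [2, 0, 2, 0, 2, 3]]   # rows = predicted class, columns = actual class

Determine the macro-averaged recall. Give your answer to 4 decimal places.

0.5925

Per-class recall (TP/(TP+FN)):
  rock: TP=8, FN=1+2+1+1+2=7 → 8/15 = 0.53333
  jazz: TP=7, FN=0+0+0+1+0=1 → 7/8 = 0.87500
  pop: TP=7, FN=1+1+1+2+2=7 → 7/14 = 0.50000
  classical: TP=5, FN=0+1+0+0+0=1 → 5/6 = 0.83333
  hiphop: TP=5, FN=1+1+2+2+2=8 → 5/13 = 0.38462
  metal: TP=3, FN=1+2+0+0+1=4 → 3/7 = 0.42857
Macro-recall = mean = (0.53333 + 0.87500 + 0.50000 + 0.83333 + 0.38462 + 0.42857) / 6 = 0.5925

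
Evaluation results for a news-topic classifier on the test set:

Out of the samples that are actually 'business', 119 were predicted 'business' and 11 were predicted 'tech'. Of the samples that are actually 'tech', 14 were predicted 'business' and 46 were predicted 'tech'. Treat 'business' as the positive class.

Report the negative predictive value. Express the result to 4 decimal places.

0.8070

NPV = TN/(TN+FN) = 46/(46+11) = 0.8070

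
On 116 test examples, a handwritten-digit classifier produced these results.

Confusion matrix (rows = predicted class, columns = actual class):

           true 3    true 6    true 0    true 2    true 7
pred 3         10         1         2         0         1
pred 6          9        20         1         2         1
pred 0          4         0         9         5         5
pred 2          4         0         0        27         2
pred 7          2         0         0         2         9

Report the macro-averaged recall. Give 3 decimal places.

Per-class recall (TP/(TP+FN)):
  3: TP=10, FN=9+4+4+2=19 → 10/29 = 0.3448
  6: TP=20, FN=1+0+0+0=1 → 20/21 = 0.9524
  0: TP=9, FN=2+1+0+0=3 → 9/12 = 0.7500
  2: TP=27, FN=0+2+5+2=9 → 27/36 = 0.7500
  7: TP=9, FN=1+1+5+2=9 → 9/18 = 0.5000
Macro-recall = mean = (0.3448 + 0.9524 + 0.7500 + 0.7500 + 0.5000) / 5 = 0.659

0.659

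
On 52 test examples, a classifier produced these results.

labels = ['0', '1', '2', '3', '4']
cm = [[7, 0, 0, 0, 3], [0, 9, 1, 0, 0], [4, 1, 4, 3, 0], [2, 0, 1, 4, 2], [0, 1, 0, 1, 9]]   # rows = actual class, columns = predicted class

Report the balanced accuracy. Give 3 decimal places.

0.639

Balanced accuracy = mean of per-class recall.
  0: recall = 7/10 = 0.7000
  1: recall = 9/10 = 0.9000
  2: recall = 4/12 = 0.3333
  3: recall = 4/9 = 0.4444
  4: recall = 9/11 = 0.8182
Mean = (0.7000 + 0.9000 + 0.3333 + 0.4444 + 0.8182) / 5 = 0.639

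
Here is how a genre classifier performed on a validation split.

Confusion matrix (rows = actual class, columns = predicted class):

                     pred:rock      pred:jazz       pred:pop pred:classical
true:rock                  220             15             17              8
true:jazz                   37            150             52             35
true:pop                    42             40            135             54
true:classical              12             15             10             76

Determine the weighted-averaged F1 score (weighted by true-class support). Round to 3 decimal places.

Per-class F1 score (2·TP/(2·TP+FP+FN)):
  rock: TP=220, FP=37+42+12=91, FN=15+17+8=40 → 440/571 = 0.7706
  jazz: TP=150, FP=15+40+15=70, FN=37+52+35=124 → 300/494 = 0.6073
  pop: TP=135, FP=17+52+10=79, FN=42+40+54=136 → 270/485 = 0.5567
  classical: TP=76, FP=8+35+54=97, FN=12+15+10=37 → 152/286 = 0.5315
Weighted-F1 score = Σ (supportᵢ/N)·F1 scoreᵢ with N=918: (260/918)·0.7706 + (274/918)·0.6073 + (271/918)·0.5567 + (113/918)·0.5315 = 0.629

0.629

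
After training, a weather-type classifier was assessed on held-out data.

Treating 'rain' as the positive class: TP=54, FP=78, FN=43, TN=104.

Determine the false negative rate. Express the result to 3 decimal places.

0.443

FNR = FN/(FN+TP) = 43/(43+54) = 0.443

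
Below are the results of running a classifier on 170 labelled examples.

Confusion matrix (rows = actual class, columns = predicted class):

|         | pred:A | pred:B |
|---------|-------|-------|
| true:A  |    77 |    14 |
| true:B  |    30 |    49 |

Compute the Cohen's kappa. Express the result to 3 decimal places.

0.473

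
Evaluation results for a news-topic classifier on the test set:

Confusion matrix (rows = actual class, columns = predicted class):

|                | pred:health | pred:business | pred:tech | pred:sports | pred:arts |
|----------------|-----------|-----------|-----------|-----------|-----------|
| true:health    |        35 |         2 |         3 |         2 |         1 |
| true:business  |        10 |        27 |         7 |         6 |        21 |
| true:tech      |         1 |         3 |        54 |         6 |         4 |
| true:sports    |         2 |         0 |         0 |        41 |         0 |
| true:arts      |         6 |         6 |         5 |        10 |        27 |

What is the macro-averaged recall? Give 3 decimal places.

0.688

Per-class recall (TP/(TP+FN)):
  health: TP=35, FN=2+3+2+1=8 → 35/43 = 0.8140
  business: TP=27, FN=10+7+6+21=44 → 27/71 = 0.3803
  tech: TP=54, FN=1+3+6+4=14 → 54/68 = 0.7941
  sports: TP=41, FN=2+0+0+0=2 → 41/43 = 0.9535
  arts: TP=27, FN=6+6+5+10=27 → 27/54 = 0.5000
Macro-recall = mean = (0.8140 + 0.3803 + 0.7941 + 0.9535 + 0.5000) / 5 = 0.688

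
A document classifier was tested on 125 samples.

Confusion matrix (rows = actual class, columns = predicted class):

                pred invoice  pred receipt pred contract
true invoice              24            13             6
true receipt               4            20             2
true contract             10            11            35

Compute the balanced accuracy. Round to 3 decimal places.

0.651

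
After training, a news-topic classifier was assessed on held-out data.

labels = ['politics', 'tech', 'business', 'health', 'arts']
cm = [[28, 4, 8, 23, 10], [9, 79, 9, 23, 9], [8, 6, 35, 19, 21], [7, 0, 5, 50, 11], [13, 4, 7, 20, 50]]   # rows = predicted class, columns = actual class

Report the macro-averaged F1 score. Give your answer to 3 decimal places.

0.514

Per-class F1 score (2·TP/(2·TP+FP+FN)):
  politics: TP=28, FP=4+8+23+10=45, FN=9+8+7+13=37 → 56/138 = 0.4058
  tech: TP=79, FP=9+9+23+9=50, FN=4+6+0+4=14 → 158/222 = 0.7117
  business: TP=35, FP=8+6+19+21=54, FN=8+9+5+7=29 → 70/153 = 0.4575
  health: TP=50, FP=7+0+5+11=23, FN=23+23+19+20=85 → 100/208 = 0.4808
  arts: TP=50, FP=13+4+7+20=44, FN=10+9+21+11=51 → 100/195 = 0.5128
Macro-F1 score = mean = (0.4058 + 0.7117 + 0.4575 + 0.4808 + 0.5128) / 5 = 0.514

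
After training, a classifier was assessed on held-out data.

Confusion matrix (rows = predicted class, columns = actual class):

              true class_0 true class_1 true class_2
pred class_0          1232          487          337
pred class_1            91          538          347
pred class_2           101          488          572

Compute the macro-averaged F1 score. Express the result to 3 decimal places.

Per-class F1 score (2·TP/(2·TP+FP+FN)):
  class_0: TP=1232, FP=487+337=824, FN=91+101=192 → 2464/3480 = 0.7080
  class_1: TP=538, FP=91+347=438, FN=487+488=975 → 1076/2489 = 0.4323
  class_2: TP=572, FP=101+488=589, FN=337+347=684 → 1144/2417 = 0.4733
Macro-F1 score = mean = (0.7080 + 0.4323 + 0.4733) / 3 = 0.538

0.538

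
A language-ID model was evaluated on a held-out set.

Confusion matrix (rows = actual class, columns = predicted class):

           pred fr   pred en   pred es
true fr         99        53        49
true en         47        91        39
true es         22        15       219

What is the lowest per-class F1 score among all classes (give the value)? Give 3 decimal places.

Per-class F1 score (2·TP/(2·TP+FP+FN)):
  fr: TP=99, FP=47+22=69, FN=53+49=102 → 198/369 = 0.5366
  en: TP=91, FP=53+15=68, FN=47+39=86 → 182/336 = 0.5417
  es: TP=219, FP=49+39=88, FN=22+15=37 → 438/563 = 0.7780
Lowest is class 'fr' with F1 score = 0.537.

0.537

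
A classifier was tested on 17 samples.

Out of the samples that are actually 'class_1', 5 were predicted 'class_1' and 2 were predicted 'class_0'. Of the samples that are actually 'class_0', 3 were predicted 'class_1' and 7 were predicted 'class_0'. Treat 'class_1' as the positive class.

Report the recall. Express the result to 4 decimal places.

0.7143

Recall = TP/(TP+FN) = 5/(5+2) = 5/7 = 0.7143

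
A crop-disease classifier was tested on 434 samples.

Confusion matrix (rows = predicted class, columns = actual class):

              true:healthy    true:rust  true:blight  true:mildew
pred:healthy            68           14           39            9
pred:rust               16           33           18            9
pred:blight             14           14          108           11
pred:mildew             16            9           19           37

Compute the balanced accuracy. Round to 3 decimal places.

0.554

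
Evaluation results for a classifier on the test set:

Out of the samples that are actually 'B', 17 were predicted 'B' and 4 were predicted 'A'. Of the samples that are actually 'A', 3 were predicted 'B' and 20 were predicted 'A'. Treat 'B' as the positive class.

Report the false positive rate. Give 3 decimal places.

0.130

FPR = FP/(FP+TN) = 3/(3+20) = 0.130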